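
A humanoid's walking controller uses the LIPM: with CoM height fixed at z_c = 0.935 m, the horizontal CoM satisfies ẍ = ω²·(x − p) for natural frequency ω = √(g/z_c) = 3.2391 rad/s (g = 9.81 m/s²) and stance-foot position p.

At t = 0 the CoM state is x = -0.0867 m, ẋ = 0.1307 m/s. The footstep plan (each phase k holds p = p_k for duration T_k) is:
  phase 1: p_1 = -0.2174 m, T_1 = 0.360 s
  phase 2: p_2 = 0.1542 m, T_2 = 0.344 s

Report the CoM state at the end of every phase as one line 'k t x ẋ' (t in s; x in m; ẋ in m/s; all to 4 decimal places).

1 0.3600 0.0712 0.8435
2 0.7040 0.3681 1.0579

phase 1: p=-0.2174, T=0.360, ωT=1.166076, cosh=1.760481, sinh=1.448894; start (x,ẋ)=(-0.086700, 0.130700) → end (x,ẋ)=(0.071159, 0.843484)
phase 2: p=0.1542, T=0.344, ωT=1.114250, cosh=1.687722, sinh=1.359561; start (x,ẋ)=(0.071159, 0.843484) → end (x,ẋ)=(0.368089, 1.057874)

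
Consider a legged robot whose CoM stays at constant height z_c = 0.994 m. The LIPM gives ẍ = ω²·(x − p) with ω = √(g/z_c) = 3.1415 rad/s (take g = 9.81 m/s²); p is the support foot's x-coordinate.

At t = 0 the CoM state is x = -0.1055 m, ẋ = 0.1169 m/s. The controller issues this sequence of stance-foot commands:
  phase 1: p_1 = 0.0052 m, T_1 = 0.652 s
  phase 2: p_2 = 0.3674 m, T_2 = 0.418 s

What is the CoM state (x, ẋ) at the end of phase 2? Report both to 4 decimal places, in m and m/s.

x = -1.4165, ẋ = -5.2820

phase 1: p=0.0052, T=0.652, ωT=2.048258, cosh=3.941670, sinh=3.812711; start (x,ẋ)=(-0.105500, 0.116900) → end (x,ẋ)=(-0.289266, -0.865143)
phase 2: p=0.3674, T=0.418, ωT=1.313147, cosh=1.993414, sinh=1.724442; start (x,ẋ)=(-0.289266, -0.865143) → end (x,ẋ)=(-1.416504, -5.281966)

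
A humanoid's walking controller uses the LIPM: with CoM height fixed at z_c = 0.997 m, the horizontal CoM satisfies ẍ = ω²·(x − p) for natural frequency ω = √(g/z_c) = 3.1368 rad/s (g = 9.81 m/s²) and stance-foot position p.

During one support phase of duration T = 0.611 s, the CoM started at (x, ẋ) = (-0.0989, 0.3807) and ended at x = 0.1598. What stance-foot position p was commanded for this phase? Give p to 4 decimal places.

p = -0.0403

ωT = 3.1368·0.611 = 1.916585; cosh(ωT) = 3.472406, sinh(ωT) = 3.325297
x(T) = p + (x₀−p)·cosh(ωT) + (ẋ₀/ω)·sinh(ωT) ⇒ p·(1 − cosh) = x(T) − x₀·cosh − (ẋ₀/ω)·sinh
numerator   = 0.1598 − (-0.0989)·3.472406 − (0.3807/3.1368)·3.325297 = 0.099644
denominator = 1 − 3.472406 = -2.472406
p = 0.099644 / -2.472406 = -0.0403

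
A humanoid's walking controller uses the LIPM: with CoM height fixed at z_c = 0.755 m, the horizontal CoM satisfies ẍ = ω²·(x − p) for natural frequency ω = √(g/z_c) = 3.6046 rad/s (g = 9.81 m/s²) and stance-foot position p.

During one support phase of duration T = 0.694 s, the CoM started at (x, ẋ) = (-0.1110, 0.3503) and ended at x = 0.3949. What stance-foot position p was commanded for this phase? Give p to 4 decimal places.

p = -0.0949

ωT = 3.6046·0.694 = 2.501592; cosh(ωT) = 6.141932, sinh(ωT) = 6.059977
x(T) = p + (x₀−p)·cosh(ωT) + (ẋ₀/ω)·sinh(ωT) ⇒ p·(1 − cosh) = x(T) − x₀·cosh − (ẋ₀/ω)·sinh
numerator   = 0.3949 − (-0.1110)·6.141932 − (0.3503/3.6046)·6.059977 = 0.487737
denominator = 1 − 6.141932 = -5.141932
p = 0.487737 / -5.141932 = -0.0949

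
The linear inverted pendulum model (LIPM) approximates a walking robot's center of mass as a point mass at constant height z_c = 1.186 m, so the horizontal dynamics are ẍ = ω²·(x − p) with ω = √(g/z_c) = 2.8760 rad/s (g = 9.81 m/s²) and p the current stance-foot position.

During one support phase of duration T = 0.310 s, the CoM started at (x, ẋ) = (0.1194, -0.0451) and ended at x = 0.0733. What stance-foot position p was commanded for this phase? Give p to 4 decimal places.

p = 0.1905

ωT = 2.8760·0.310 = 0.891560; cosh(ωT) = 1.424474, sinh(ωT) = 1.014458
x(T) = p + (x₀−p)·cosh(ωT) + (ẋ₀/ω)·sinh(ωT) ⇒ p·(1 − cosh) = x(T) − x₀·cosh − (ẋ₀/ω)·sinh
numerator   = 0.0733 − (0.1194)·1.424474 − (-0.0451/2.8760)·1.014458 = -0.080874
denominator = 1 − 1.424474 = -0.424474
p = -0.080874 / -0.424474 = 0.1905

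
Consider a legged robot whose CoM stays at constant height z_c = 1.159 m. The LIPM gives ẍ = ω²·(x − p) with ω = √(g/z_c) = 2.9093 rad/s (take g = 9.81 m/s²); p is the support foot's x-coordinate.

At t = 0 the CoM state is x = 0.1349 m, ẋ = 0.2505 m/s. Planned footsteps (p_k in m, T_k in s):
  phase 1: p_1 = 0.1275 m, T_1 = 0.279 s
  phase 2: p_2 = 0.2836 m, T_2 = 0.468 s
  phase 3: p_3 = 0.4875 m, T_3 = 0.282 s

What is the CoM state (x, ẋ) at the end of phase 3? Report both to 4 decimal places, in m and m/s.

phase 1: p=0.1275, T=0.279, ωT=0.811695, cosh=1.347913, sinh=0.903808; start (x,ẋ)=(0.134900, 0.250500) → end (x,ẋ)=(0.215295, 0.357110)
phase 2: p=0.2836, T=0.468, ωT=1.361552, cosh=2.079255, sinh=1.822992; start (x,ẋ)=(0.215295, 0.357110) → end (x,ẋ)=(0.365345, 0.380260)
phase 3: p=0.4875, T=0.282, ωT=0.820423, cosh=1.355853, sinh=0.915607; start (x,ẋ)=(0.365345, 0.380260) → end (x,ẋ)=(0.441551, 0.190184)

x = 0.4416, ẋ = 0.1902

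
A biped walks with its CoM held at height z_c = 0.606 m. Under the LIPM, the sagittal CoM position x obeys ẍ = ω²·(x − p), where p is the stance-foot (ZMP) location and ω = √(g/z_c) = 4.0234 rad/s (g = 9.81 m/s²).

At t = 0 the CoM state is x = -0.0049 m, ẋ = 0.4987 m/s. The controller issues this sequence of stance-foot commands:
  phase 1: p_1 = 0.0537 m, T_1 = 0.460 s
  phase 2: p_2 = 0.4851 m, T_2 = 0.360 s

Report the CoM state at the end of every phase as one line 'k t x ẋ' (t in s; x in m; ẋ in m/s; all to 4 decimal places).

1 0.4600 0.2473 0.8944
2 0.8200 0.3981 0.0850

phase 1: p=0.0537, T=0.460, ωT=1.850764, cosh=3.260899, sinh=3.103782; start (x,ẋ)=(-0.004900, 0.498700) → end (x,ẋ)=(0.247325, 0.894428)
phase 2: p=0.4851, T=0.360, ωT=1.448424, cosh=2.245671, sinh=2.010730; start (x,ẋ)=(0.247325, 0.894428) → end (x,ẋ)=(0.398133, 0.084995)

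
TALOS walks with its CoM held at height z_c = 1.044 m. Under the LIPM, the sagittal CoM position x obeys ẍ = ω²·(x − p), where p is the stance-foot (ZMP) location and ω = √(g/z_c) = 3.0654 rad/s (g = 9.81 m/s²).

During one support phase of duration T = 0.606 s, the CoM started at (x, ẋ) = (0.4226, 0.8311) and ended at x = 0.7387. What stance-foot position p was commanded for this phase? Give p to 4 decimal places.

p = 0.6555

ωT = 3.0654·0.606 = 1.857632; cosh(ωT) = 3.282294, sinh(ωT) = 3.126252
x(T) = p + (x₀−p)·cosh(ωT) + (ẋ₀/ω)·sinh(ωT) ⇒ p·(1 − cosh) = x(T) − x₀·cosh − (ẋ₀/ω)·sinh
numerator   = 0.7387 − (0.4226)·3.282294 − (0.8311/3.0654)·3.126252 = -1.495996
denominator = 1 − 3.282294 = -2.282294
p = -1.495996 / -2.282294 = 0.6555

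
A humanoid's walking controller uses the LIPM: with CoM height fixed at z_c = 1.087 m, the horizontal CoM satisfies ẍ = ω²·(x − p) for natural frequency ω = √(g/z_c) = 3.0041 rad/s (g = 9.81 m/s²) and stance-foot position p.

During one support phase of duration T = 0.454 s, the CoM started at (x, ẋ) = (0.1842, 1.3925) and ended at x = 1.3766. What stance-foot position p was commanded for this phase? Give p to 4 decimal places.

ωT = 3.0041·0.454 = 1.363861; cosh(ωT) = 2.083469, sinh(ωT) = 1.827798
x(T) = p + (x₀−p)·cosh(ωT) + (ẋ₀/ω)·sinh(ωT) ⇒ p·(1 − cosh) = x(T) − x₀·cosh − (ẋ₀/ω)·sinh
numerator   = 1.3766 − (0.1842)·2.083469 − (1.3925/3.0041)·1.827798 = 0.145580
denominator = 1 − 2.083469 = -1.083469
p = 0.145580 / -1.083469 = -0.1344

p = -0.1344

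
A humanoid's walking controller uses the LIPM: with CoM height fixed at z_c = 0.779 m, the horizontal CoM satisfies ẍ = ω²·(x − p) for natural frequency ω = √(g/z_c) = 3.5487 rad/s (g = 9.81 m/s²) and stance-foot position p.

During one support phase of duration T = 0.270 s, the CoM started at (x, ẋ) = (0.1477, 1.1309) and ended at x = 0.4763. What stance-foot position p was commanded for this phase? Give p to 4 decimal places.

ωT = 3.5487·0.270 = 0.958149; cosh(ωT) = 1.495234, sinh(ωT) = 1.111632
x(T) = p + (x₀−p)·cosh(ωT) + (ẋ₀/ω)·sinh(ωT) ⇒ p·(1 − cosh) = x(T) − x₀·cosh − (ẋ₀/ω)·sinh
numerator   = 0.4763 − (0.1477)·1.495234 − (1.1309/3.5487)·1.111632 = -0.098801
denominator = 1 − 1.495234 = -0.495234
p = -0.098801 / -0.495234 = 0.1995

p = 0.1995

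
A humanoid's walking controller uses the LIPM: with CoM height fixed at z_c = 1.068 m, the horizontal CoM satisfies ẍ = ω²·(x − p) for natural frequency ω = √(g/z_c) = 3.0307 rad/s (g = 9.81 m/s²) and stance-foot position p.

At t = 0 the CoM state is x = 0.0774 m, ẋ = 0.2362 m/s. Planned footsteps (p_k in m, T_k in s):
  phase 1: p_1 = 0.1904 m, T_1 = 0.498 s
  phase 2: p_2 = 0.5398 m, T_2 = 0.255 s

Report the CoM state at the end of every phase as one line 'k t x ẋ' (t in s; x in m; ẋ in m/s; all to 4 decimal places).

1 0.4980 0.0900 -0.1764
2 0.7530 -0.1008 -1.3933

phase 1: p=0.1904, T=0.498, ωT=1.509289, cosh=2.372289, sinh=2.151222; start (x,ẋ)=(0.077400, 0.236200) → end (x,ẋ)=(0.089989, -0.176392)
phase 2: p=0.5398, T=0.255, ωT=0.772829, cosh=1.313795, sinh=0.852089; start (x,ẋ)=(0.089989, -0.176392) → end (x,ẋ)=(-0.100753, -1.393349)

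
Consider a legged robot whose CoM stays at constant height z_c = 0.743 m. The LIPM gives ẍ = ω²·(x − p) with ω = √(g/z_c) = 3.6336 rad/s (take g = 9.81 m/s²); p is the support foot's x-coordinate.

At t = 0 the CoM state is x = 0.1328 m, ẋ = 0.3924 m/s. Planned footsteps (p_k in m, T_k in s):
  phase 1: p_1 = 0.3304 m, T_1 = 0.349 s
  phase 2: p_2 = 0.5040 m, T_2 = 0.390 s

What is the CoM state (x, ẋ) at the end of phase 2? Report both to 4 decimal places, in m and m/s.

x = -0.5424, ẋ = -3.5736

phase 1: p=0.3304, T=0.349, ωT=1.268126, cosh=1.917773, sinh=1.636414; start (x,ẋ)=(0.132800, 0.392400) → end (x,ẋ)=(0.128168, -0.422411)
phase 2: p=0.5040, T=0.390, ωT=1.417104, cosh=2.183786, sinh=1.941371; start (x,ẋ)=(0.128168, -0.422411) → end (x,ẋ)=(-0.542424, -3.573636)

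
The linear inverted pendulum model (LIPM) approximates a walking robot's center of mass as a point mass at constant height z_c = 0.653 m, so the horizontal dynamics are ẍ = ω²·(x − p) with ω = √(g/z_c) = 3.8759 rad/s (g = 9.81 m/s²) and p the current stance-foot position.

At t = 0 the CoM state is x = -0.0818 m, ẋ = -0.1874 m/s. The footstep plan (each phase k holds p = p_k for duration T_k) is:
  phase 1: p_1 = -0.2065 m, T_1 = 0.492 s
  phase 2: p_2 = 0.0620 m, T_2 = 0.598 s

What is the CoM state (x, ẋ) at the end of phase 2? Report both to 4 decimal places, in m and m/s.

phase 1: p=-0.2065, T=0.492, ωT=1.906943, cosh=3.440504, sinh=3.291970; start (x,ẋ)=(-0.081800, -0.187400) → end (x,ẋ)=(0.063364, 0.946340)
phase 2: p=0.0620, T=0.598, ωT=2.317788, cosh=5.125842, sinh=5.027351; start (x,ẋ)=(0.063364, 0.946340) → end (x,ẋ)=(1.296470, 4.877367)

x = 1.2965, ẋ = 4.8774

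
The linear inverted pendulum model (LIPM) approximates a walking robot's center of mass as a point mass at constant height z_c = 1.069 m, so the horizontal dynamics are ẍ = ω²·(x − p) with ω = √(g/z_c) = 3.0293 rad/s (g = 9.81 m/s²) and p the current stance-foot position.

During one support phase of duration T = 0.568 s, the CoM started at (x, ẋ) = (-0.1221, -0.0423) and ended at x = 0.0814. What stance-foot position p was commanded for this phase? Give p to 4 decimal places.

p = -0.2502

ωT = 3.0293·0.568 = 1.720642; cosh(ωT) = 2.883534, sinh(ωT) = 2.704583
x(T) = p + (x₀−p)·cosh(ωT) + (ẋ₀/ω)·sinh(ωT) ⇒ p·(1 − cosh) = x(T) − x₀·cosh − (ẋ₀/ω)·sinh
numerator   = 0.0814 − (-0.1221)·2.883534 − (-0.0423/3.0293)·2.704583 = 0.471245
denominator = 1 − 2.883534 = -1.883534
p = 0.471245 / -1.883534 = -0.2502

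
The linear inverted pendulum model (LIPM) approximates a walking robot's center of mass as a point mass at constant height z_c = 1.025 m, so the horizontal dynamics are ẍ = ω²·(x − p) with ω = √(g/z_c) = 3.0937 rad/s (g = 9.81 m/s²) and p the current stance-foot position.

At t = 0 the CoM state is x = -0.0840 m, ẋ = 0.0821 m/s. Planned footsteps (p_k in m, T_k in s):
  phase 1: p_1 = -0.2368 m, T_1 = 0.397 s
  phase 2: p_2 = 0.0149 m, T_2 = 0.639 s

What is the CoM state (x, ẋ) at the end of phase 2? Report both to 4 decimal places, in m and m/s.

x = 1.3024, ẋ = 4.0750

phase 1: p=-0.2368, T=0.397, ωT=1.228199, cosh=1.853946, sinh=1.561127; start (x,ẋ)=(-0.084000, 0.082100) → end (x,ẋ)=(0.087912, 0.890181)
phase 2: p=0.0149, T=0.639, ωT=1.976874, cosh=3.679321, sinh=3.540819; start (x,ẋ)=(0.087912, 0.890181) → end (x,ẋ)=(1.302369, 4.075049)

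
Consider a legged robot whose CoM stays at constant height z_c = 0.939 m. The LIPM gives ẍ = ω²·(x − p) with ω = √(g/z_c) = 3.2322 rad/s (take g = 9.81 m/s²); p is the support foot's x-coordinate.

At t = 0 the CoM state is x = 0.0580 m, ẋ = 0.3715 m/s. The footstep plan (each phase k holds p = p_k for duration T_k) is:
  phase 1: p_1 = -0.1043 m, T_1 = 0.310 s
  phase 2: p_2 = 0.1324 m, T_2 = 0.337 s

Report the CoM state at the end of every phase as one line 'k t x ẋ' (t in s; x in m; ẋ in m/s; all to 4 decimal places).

phase 1: p=-0.1043, T=0.310, ωT=1.001982, cosh=1.545413, sinh=1.178262; start (x,ẋ)=(0.058000, 0.371500) → end (x,ẋ)=(0.281947, 1.192221)
phase 2: p=0.1324, T=0.337, ωT=1.089251, cosh=1.654258, sinh=1.317790; start (x,ẋ)=(0.281947, 1.192221) → end (x,ẋ)=(0.865865, 2.609214)

1 0.3100 0.2819 1.1922
2 0.6470 0.8659 2.6092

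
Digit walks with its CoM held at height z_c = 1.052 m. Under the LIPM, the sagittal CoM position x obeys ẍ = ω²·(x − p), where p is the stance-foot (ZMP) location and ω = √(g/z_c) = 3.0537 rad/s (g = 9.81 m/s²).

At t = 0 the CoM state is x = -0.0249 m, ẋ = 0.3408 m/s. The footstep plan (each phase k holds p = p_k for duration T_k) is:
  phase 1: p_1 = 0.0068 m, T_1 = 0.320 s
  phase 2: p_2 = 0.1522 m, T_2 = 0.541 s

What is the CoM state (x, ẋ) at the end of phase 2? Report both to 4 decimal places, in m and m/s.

x = 0.3076, ẋ = 0.5913

phase 1: p=0.0068, T=0.320, ωT=0.977184, cosh=1.516667, sinh=1.140297; start (x,ẋ)=(-0.024900, 0.340800) → end (x,ẋ)=(0.085981, 0.406497)
phase 2: p=0.1522, T=0.541, ωT=1.652052, cosh=2.704665, sinh=2.513009; start (x,ẋ)=(0.085981, 0.406497) → end (x,ẋ)=(0.307623, 0.591278)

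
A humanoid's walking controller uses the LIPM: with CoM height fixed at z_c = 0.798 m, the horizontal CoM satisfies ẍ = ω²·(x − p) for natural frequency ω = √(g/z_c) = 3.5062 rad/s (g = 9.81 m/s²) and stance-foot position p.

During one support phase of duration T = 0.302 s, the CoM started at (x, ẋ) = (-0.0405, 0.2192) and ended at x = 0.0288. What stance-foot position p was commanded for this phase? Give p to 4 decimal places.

p = -0.0243

ωT = 3.5062·0.302 = 1.058872; cosh(ωT) = 1.614982, sinh(ωT) = 1.268136
x(T) = p + (x₀−p)·cosh(ωT) + (ẋ₀/ω)·sinh(ωT) ⇒ p·(1 − cosh) = x(T) − x₀·cosh − (ẋ₀/ω)·sinh
numerator   = 0.0288 − (-0.0405)·1.614982 − (0.2192/3.5062)·1.268136 = 0.014926
denominator = 1 − 1.614982 = -0.614982
p = 0.014926 / -0.614982 = -0.0243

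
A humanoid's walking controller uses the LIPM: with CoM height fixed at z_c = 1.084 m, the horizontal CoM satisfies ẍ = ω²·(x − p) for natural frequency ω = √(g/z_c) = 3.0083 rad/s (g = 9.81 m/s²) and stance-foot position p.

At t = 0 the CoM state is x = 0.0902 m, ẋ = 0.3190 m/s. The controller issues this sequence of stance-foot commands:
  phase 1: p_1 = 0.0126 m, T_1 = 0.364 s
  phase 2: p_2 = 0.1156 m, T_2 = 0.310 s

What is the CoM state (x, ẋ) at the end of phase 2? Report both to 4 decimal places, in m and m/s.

phase 1: p=0.0126, T=0.364, ωT=1.095021, cosh=1.661889, sinh=1.327357; start (x,ẋ)=(0.090200, 0.319000) → end (x,ẋ)=(0.282315, 0.840006)
phase 2: p=0.1156, T=0.310, ωT=0.932573, cosh=1.467289, sinh=1.073750; start (x,ẋ)=(0.282315, 0.840006) → end (x,ẋ)=(0.660042, 1.771050)

x = 0.6600, ẋ = 1.7710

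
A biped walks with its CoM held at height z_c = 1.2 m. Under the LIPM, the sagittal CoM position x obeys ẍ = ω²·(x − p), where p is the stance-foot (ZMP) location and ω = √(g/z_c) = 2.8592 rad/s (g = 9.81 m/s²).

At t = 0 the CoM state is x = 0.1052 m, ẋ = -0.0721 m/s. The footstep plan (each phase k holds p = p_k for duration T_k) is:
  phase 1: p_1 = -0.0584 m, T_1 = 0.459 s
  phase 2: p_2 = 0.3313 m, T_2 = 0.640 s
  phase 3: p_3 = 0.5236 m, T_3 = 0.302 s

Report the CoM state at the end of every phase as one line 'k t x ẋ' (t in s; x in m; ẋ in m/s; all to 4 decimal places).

1 0.4590 0.2241 0.6623
2 1.0990 0.6918 1.1862
3 1.4010 1.1629 2.1253

phase 1: p=-0.0584, T=0.459, ωT=1.312373, cosh=1.992079, sinh=1.722899; start (x,ẋ)=(0.105200, -0.072100) → end (x,ẋ)=(0.224058, 0.662283)
phase 2: p=0.3313, T=0.640, ωT=1.829888, cosh=3.196810, sinh=3.036378; start (x,ẋ)=(0.224058, 0.662283) → end (x,ẋ)=(0.691791, 1.186160)
phase 3: p=0.5236, T=0.302, ωT=0.863478, cosh=1.396544, sinh=0.974851; start (x,ẋ)=(0.691791, 1.186160) → end (x,ẋ)=(1.162911, 2.125324)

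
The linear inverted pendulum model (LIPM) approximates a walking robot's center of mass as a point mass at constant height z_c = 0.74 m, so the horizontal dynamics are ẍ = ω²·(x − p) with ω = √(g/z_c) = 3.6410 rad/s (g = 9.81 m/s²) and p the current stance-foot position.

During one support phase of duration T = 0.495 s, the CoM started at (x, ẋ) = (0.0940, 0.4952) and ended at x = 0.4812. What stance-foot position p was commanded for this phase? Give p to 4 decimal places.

p = 0.1006

ωT = 3.6410·0.495 = 1.802295; cosh(ωT) = 3.114234, sinh(ωT) = 2.949314
x(T) = p + (x₀−p)·cosh(ωT) + (ẋ₀/ω)·sinh(ωT) ⇒ p·(1 − cosh) = x(T) − x₀·cosh − (ẋ₀/ω)·sinh
numerator   = 0.4812 − (0.0940)·3.114234 − (0.4952/3.6410)·2.949314 = -0.212664
denominator = 1 − 3.114234 = -2.114234
p = -0.212664 / -2.114234 = 0.1006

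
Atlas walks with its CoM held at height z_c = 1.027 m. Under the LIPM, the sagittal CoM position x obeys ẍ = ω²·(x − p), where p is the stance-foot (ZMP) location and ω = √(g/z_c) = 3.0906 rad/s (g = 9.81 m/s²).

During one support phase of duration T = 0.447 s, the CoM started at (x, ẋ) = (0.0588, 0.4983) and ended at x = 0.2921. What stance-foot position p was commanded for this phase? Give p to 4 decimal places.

p = 0.1192

ωT = 3.0906·0.447 = 1.381498; cosh(ωT) = 2.116032, sinh(ωT) = 1.864830
x(T) = p + (x₀−p)·cosh(ωT) + (ẋ₀/ω)·sinh(ωT) ⇒ p·(1 − cosh) = x(T) − x₀·cosh − (ẋ₀/ω)·sinh
numerator   = 0.2921 − (0.0588)·2.116032 − (0.4983/3.0906)·1.864830 = -0.132991
denominator = 1 − 2.116032 = -1.116032
p = -0.132991 / -1.116032 = 0.1192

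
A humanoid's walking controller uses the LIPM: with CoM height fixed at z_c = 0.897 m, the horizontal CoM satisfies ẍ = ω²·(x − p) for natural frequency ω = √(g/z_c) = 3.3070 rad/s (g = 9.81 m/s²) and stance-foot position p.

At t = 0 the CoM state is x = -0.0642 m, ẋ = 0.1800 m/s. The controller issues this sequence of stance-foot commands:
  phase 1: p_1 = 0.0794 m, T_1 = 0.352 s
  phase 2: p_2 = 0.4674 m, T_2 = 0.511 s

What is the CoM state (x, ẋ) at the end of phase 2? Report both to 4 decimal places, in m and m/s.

phase 1: p=0.0794, T=0.352, ωT=1.164064, cosh=1.757569, sinh=1.445354; start (x,ẋ)=(-0.064200, 0.180000) → end (x,ẋ)=(-0.094316, -0.370015)
phase 2: p=0.4674, T=0.511, ωT=1.689877, cosh=2.801678, sinh=2.617136; start (x,ẋ)=(-0.094316, -0.370015) → end (x,ẋ)=(-1.399175, -5.898244)

x = -1.3992, ẋ = -5.8982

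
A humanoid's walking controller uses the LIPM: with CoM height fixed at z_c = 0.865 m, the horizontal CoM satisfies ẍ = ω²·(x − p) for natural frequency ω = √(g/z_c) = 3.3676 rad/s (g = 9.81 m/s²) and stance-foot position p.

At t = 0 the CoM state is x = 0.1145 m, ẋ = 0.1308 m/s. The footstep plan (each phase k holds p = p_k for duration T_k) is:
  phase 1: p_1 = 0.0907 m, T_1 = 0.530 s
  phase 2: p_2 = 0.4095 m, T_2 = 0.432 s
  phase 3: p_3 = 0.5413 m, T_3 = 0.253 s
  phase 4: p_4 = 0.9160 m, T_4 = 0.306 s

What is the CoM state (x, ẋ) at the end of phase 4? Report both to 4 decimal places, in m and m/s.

x = 0.6416, ẋ = -0.3679

phase 1: p=0.0907, T=0.530, ωT=1.784828, cosh=3.063190, sinh=2.895365; start (x,ẋ)=(0.114500, 0.130800) → end (x,ẋ)=(0.276062, 0.632726)
phase 2: p=0.4095, T=0.432, ωT=1.454803, cosh=2.258543, sinh=2.025097; start (x,ẋ)=(0.276062, 0.632726) → end (x,ẋ)=(0.488612, 0.519028)
phase 3: p=0.5413, T=0.253, ωT=0.852003, cosh=1.385449, sinh=0.958889; start (x,ẋ)=(0.488612, 0.519028) → end (x,ẋ)=(0.616092, 0.548950)
phase 4: p=0.9160, T=0.306, ωT=1.030486, cosh=1.579630, sinh=1.222796; start (x,ẋ)=(0.616092, 0.548950) → end (x,ẋ)=(0.641583, -0.367851)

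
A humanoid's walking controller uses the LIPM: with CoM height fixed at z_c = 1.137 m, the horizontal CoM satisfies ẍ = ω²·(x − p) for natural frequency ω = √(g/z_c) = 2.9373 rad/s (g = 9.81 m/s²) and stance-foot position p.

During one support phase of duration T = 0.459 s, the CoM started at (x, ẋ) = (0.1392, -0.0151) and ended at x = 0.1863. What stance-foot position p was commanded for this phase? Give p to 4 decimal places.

ωT = 2.9373·0.459 = 1.348221; cosh(ωT) = 2.055135, sinh(ωT) = 1.795433
x(T) = p + (x₀−p)·cosh(ωT) + (ẋ₀/ω)·sinh(ωT) ⇒ p·(1 − cosh) = x(T) − x₀·cosh − (ẋ₀/ω)·sinh
numerator   = 0.1863 − (0.1392)·2.055135 − (-0.0151/2.9373)·1.795433 = -0.090545
denominator = 1 − 2.055135 = -1.055135
p = -0.090545 / -1.055135 = 0.0858

p = 0.0858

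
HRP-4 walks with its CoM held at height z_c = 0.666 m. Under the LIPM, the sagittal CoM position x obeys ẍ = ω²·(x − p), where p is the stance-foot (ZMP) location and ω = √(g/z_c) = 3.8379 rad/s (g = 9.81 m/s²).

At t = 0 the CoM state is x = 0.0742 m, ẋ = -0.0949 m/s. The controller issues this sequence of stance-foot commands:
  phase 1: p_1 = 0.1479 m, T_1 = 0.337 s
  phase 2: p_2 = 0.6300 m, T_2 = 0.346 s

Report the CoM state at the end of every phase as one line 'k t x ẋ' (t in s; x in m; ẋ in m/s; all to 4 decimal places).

1 0.3370 -0.0382 -0.6627
2 0.6830 -1.0220 -5.8363

phase 1: p=0.1479, T=0.337, ωT=1.293372, cosh=1.959701, sinh=1.685357; start (x,ẋ)=(0.074200, -0.094900) → end (x,ẋ)=(-0.038204, -0.662684)
phase 2: p=0.6300, T=0.346, ωT=1.327913, cosh=2.019096, sinh=1.754066; start (x,ẋ)=(-0.038204, -0.662684) → end (x,ẋ)=(-1.022040, -5.836325)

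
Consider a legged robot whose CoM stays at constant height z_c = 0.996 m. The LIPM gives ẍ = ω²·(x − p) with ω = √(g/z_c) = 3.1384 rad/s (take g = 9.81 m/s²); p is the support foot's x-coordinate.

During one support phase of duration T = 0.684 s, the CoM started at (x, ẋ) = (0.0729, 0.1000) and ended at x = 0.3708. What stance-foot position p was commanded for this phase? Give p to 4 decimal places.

p = 0.0239

ωT = 3.1384·0.684 = 2.146666; cosh(ωT) = 4.336577, sinh(ωT) = 4.219704
x(T) = p + (x₀−p)·cosh(ωT) + (ẋ₀/ω)·sinh(ωT) ⇒ p·(1 − cosh) = x(T) − x₀·cosh − (ẋ₀/ω)·sinh
numerator   = 0.3708 − (0.0729)·4.336577 − (0.1000/3.1384)·4.219704 = -0.079790
denominator = 1 − 4.336577 = -3.336577
p = -0.079790 / -3.336577 = 0.0239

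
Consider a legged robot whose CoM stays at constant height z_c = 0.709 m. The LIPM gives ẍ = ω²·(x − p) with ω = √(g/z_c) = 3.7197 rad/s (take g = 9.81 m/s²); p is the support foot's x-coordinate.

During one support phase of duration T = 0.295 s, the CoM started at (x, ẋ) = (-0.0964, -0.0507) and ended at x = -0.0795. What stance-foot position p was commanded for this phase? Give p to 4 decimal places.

p = -0.1491

ωT = 3.7197·0.295 = 1.097311; cosh(ωT) = 1.664934, sinh(ωT) = 1.331166
x(T) = p + (x₀−p)·cosh(ωT) + (ẋ₀/ω)·sinh(ωT) ⇒ p·(1 − cosh) = x(T) − x₀·cosh − (ẋ₀/ω)·sinh
numerator   = -0.0795 − (-0.0964)·1.664934 − (-0.0507/3.7197)·1.331166 = 0.099144
denominator = 1 − 1.664934 = -0.664934
p = 0.099144 / -0.664934 = -0.1491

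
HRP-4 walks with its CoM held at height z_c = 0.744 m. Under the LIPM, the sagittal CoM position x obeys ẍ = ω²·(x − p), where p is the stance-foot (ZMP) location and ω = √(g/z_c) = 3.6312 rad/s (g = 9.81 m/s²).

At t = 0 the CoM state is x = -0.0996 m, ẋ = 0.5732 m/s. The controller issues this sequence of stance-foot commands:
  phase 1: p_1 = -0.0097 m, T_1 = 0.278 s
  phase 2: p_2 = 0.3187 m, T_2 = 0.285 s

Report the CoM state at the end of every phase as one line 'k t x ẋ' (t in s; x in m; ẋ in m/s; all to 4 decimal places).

1 0.2780 0.0384 0.5025
2 0.5630 0.0446 -0.4552

phase 1: p=-0.0097, T=0.278, ωT=1.009474, cosh=1.554283, sinh=1.189873; start (x,ẋ)=(-0.099600, 0.573200) → end (x,ẋ)=(0.038396, 0.502487)
phase 2: p=0.3187, T=0.285, ωT=1.034892, cosh=1.585033, sinh=1.229769; start (x,ẋ)=(0.038396, 0.502487) → end (x,ẋ)=(0.044585, -0.455247)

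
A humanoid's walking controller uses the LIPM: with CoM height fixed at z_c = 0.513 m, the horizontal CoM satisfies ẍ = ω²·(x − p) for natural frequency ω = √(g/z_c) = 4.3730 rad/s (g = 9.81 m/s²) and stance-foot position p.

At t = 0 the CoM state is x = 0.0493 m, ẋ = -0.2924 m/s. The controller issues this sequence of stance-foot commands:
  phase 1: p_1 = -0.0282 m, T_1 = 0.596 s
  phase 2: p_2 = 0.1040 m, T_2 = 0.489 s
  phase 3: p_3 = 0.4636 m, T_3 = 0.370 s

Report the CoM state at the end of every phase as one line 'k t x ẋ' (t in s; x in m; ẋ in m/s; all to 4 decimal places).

1 0.5960 0.0492 0.2918
2 1.0850 0.1473 0.2520
3 1.4550 -0.2257 -2.6900

phase 1: p=-0.0282, T=0.596, ωT=2.606308, cosh=6.811371, sinh=6.737565; start (x,ẋ)=(0.049300, -0.292400) → end (x,ẋ)=(0.049175, 0.291766)
phase 2: p=0.1040, T=0.489, ωT=2.138397, cosh=4.301834, sinh=4.183990; start (x,ẋ)=(0.049175, 0.291766) → end (x,ẋ)=(0.147307, 0.252019)
phase 3: p=0.4636, T=0.370, ωT=1.618010, cosh=2.620669, sinh=2.422376; start (x,ẋ)=(0.147307, 0.252019) → end (x,ẋ)=(-0.225694, -2.690043)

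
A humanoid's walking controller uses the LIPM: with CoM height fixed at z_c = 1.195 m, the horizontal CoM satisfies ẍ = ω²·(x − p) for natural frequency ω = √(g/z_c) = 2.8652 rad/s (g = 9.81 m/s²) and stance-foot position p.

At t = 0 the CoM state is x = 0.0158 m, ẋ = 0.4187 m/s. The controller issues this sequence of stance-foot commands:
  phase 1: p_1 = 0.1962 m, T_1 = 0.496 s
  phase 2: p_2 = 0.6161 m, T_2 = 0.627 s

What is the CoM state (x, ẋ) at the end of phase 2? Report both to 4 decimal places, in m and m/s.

phase 1: p=0.1962, T=0.496, ωT=1.421139, cosh=2.191637, sinh=1.950199; start (x,ẋ)=(0.015800, 0.418700) → end (x,ẋ)=(0.085817, -0.090384)
phase 2: p=0.6161, T=0.627, ωT=1.796480, cosh=3.097137, sinh=2.931255; start (x,ẋ)=(0.085817, -0.090384) → end (x,ẋ)=(-1.118728, -4.733586)

x = -1.1187, ẋ = -4.7336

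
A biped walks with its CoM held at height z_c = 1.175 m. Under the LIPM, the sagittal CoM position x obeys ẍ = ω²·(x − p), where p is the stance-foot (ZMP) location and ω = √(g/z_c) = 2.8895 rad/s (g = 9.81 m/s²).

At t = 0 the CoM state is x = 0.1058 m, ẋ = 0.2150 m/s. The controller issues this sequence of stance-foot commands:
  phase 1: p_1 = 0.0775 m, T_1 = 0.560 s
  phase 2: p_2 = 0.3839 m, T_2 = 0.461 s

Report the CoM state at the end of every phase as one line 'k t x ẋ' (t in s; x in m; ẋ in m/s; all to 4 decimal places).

1 0.5600 0.3319 0.7616
2 1.0210 0.7431 1.2787

phase 1: p=0.0775, T=0.560, ωT=1.618120, cosh=2.620935, sinh=2.422664; start (x,ẋ)=(0.105800, 0.215000) → end (x,ẋ)=(0.331936, 0.761609)
phase 2: p=0.3839, T=0.461, ωT=1.332059, cosh=2.026386, sinh=1.762453; start (x,ẋ)=(0.331936, 0.761609) → end (x,ẋ)=(0.743146, 1.278684)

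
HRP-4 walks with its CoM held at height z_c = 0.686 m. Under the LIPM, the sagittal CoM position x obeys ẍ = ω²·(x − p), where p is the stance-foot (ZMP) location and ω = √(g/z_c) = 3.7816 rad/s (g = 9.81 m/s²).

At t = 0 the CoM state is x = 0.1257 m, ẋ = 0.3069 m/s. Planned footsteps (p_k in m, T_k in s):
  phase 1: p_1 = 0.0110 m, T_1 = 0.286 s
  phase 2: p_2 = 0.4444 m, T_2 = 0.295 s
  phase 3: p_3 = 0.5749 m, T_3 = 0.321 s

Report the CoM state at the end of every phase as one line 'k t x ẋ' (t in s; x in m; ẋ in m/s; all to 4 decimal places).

1 0.2860 0.3055 1.0707
2 0.5810 0.5953 1.0936
3 0.9020 1.0561 2.1215

phase 1: p=0.0110, T=0.286, ωT=1.081538, cosh=1.644142, sinh=1.305069; start (x,ẋ)=(0.125700, 0.306900) → end (x,ẋ)=(0.305497, 1.070660)
phase 2: p=0.4444, T=0.295, ωT=1.115572, cosh=1.689520, sinh=1.361793; start (x,ẋ)=(0.305497, 1.070660) → end (x,ẋ)=(0.595277, 1.093588)
phase 3: p=0.5749, T=0.321, ωT=1.213894, cosh=1.831803, sinh=1.534764; start (x,ẋ)=(0.595277, 1.093588) → end (x,ẋ)=(1.056060, 2.121502)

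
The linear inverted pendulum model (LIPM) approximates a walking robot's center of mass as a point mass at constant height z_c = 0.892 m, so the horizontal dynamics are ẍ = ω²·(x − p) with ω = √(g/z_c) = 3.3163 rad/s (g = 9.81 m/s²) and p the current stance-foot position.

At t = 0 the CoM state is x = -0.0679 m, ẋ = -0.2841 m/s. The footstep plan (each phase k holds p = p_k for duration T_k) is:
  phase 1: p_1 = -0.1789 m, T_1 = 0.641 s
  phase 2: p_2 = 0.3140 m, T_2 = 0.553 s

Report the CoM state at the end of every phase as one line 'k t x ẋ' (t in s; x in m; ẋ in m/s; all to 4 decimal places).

phase 1: p=-0.1789, T=0.641, ωT=2.125748, cosh=4.249254, sinh=4.129911; start (x,ẋ)=(-0.067900, -0.284100) → end (x,ẋ)=(-0.061033, 0.313045)
phase 2: p=0.3140, T=0.553, ωT=1.833914, cosh=3.209060, sinh=3.049273; start (x,ẋ)=(-0.061033, 0.313045) → end (x,ẋ)=(-0.601664, -2.787866)

1 0.6410 -0.0610 0.3130
2 1.1940 -0.6017 -2.7879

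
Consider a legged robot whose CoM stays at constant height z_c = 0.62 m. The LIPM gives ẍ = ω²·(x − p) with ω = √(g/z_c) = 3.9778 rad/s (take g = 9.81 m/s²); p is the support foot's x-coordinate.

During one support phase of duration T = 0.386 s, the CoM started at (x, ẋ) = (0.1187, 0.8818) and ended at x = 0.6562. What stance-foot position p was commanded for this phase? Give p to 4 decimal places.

ωT = 3.9778·0.386 = 1.535431; cosh(ωT) = 2.429344, sinh(ωT) = 2.213981
x(T) = p + (x₀−p)·cosh(ωT) + (ẋ₀/ω)·sinh(ωT) ⇒ p·(1 − cosh) = x(T) − x₀·cosh − (ẋ₀/ω)·sinh
numerator   = 0.6562 − (0.1187)·2.429344 − (0.8818/3.9778)·2.213981 = -0.122959
denominator = 1 − 2.429344 = -1.429344
p = -0.122959 / -1.429344 = 0.0860

p = 0.0860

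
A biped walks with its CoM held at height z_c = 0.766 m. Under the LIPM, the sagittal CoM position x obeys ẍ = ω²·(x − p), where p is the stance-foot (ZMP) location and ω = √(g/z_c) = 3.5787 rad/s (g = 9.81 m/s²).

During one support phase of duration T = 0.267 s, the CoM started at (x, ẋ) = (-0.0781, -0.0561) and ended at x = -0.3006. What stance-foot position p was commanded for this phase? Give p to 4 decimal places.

ωT = 3.5787·0.267 = 0.955513; cosh(ωT) = 1.492309, sinh(ωT) = 1.107694
x(T) = p + (x₀−p)·cosh(ωT) + (ẋ₀/ω)·sinh(ωT) ⇒ p·(1 − cosh) = x(T) − x₀·cosh − (ẋ₀/ω)·sinh
numerator   = -0.3006 − (-0.0781)·1.492309 − (-0.0561/3.5787)·1.107694 = -0.166686
denominator = 1 − 1.492309 = -0.492309
p = -0.166686 / -0.492309 = 0.3386

p = 0.3386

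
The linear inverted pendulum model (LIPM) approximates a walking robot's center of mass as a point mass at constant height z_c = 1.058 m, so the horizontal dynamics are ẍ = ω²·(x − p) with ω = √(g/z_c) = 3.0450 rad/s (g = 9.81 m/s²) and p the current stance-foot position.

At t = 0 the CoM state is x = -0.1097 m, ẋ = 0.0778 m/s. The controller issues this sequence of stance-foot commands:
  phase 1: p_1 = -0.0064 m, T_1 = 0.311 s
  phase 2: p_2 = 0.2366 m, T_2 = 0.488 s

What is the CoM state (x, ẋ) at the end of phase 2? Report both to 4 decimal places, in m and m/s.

phase 1: p=-0.0064, T=0.311, ωT=0.946995, cosh=1.482928, sinh=1.095023; start (x,ẋ)=(-0.109700, 0.077800) → end (x,ẋ)=(-0.131609, -0.229066)
phase 2: p=0.2366, T=0.488, ωT=1.485960, cosh=2.322745, sinh=2.096460; start (x,ẋ)=(-0.131609, -0.229066) → end (x,ẋ)=(-0.776365, -2.882603)

x = -0.7764, ẋ = -2.8826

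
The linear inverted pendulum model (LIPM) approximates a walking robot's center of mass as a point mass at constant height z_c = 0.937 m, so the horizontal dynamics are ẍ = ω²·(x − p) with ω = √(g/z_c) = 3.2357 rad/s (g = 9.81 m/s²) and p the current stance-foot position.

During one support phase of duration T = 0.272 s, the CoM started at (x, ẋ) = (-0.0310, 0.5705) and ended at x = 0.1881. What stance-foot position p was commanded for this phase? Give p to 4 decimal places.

ωT = 3.2357·0.272 = 0.880110; cosh(ωT) = 1.412952, sinh(ωT) = 0.998214
x(T) = p + (x₀−p)·cosh(ωT) + (ẋ₀/ω)·sinh(ωT) ⇒ p·(1 − cosh) = x(T) − x₀·cosh − (ẋ₀/ω)·sinh
numerator   = 0.1881 − (-0.0310)·1.412952 − (0.5705/3.2357)·0.998214 = 0.055902
denominator = 1 − 1.412952 = -0.412952
p = 0.055902 / -0.412952 = -0.1354

p = -0.1354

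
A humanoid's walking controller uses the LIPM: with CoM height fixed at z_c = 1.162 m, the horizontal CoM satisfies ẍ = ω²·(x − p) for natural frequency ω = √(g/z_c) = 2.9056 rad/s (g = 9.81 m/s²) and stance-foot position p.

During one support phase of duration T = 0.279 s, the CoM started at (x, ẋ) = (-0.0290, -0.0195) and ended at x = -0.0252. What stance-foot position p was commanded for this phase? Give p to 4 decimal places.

ωT = 2.9056·0.279 = 0.810662; cosh(ωT) = 1.346980, sinh(ωT) = 0.902417
x(T) = p + (x₀−p)·cosh(ωT) + (ẋ₀/ω)·sinh(ωT) ⇒ p·(1 − cosh) = x(T) − x₀·cosh − (ẋ₀/ω)·sinh
numerator   = -0.0252 − (-0.0290)·1.346980 − (-0.0195/2.9056)·0.902417 = 0.019919
denominator = 1 − 1.346980 = -0.346980
p = 0.019919 / -0.346980 = -0.0574

p = -0.0574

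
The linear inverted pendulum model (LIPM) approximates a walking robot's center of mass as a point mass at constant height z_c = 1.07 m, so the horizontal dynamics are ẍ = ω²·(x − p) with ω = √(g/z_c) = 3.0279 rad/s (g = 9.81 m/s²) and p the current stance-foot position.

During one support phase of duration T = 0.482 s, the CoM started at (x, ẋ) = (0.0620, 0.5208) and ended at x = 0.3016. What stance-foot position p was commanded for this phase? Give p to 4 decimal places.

p = 0.1492

ωT = 3.0279·0.482 = 1.459448; cosh(ωT) = 2.267973, sinh(ωT) = 2.035609
x(T) = p + (x₀−p)·cosh(ωT) + (ẋ₀/ω)·sinh(ωT) ⇒ p·(1 − cosh) = x(T) − x₀·cosh − (ẋ₀/ω)·sinh
numerator   = 0.3016 − (0.0620)·2.267973 − (0.5208/3.0279)·2.035609 = -0.189140
denominator = 1 − 2.267973 = -1.267973
p = -0.189140 / -1.267973 = 0.1492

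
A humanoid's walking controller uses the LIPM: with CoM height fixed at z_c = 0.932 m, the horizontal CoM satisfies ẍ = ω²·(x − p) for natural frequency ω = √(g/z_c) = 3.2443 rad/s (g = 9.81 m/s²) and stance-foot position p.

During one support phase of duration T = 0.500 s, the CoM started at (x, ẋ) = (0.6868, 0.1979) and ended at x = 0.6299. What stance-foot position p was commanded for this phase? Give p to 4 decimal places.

ωT = 3.2443·0.500 = 1.622150; cosh(ωT) = 2.630720, sinh(ωT) = 2.433246
x(T) = p + (x₀−p)·cosh(ωT) + (ẋ₀/ω)·sinh(ωT) ⇒ p·(1 − cosh) = x(T) − x₀·cosh − (ẋ₀/ω)·sinh
numerator   = 0.6299 − (0.6868)·2.630720 − (0.1979/3.2443)·2.433246 = -1.325305
denominator = 1 − 2.630720 = -1.630720
p = -1.325305 / -1.630720 = 0.8127

p = 0.8127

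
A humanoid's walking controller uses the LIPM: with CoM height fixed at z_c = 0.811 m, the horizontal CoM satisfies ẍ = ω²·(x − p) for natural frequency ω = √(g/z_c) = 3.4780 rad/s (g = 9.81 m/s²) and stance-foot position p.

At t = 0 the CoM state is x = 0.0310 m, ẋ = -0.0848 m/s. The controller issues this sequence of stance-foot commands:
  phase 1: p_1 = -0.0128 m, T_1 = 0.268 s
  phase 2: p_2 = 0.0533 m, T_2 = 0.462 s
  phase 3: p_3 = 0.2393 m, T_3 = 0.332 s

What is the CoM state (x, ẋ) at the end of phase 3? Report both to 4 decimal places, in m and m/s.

x = -0.2191, ẋ = -1.3819

phase 1: p=-0.0128, T=0.268, ωT=0.932104, cosh=1.466786, sinh=1.073061; start (x,ẋ)=(0.031000, -0.084800) → end (x,ẋ)=(0.025282, 0.039083)
phase 2: p=0.0533, T=0.462, ωT=1.606836, cosh=2.593764, sinh=2.393243; start (x,ẋ)=(0.025282, 0.039083) → end (x,ẋ)=(0.007521, -0.131841)
phase 3: p=0.2393, T=0.332, ωT=1.154696, cosh=1.744106, sinh=1.428953; start (x,ẋ)=(0.007521, -0.131841) → end (x,ẋ)=(-0.219114, -1.381862)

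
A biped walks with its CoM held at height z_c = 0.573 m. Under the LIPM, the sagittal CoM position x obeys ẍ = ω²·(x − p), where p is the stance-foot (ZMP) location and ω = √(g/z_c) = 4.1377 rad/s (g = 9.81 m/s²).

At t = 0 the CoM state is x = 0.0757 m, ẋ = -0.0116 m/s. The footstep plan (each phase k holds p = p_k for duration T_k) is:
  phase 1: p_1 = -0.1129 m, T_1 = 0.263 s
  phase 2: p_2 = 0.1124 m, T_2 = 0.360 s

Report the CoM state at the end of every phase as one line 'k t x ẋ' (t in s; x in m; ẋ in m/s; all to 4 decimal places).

phase 1: p=-0.1129, T=0.263, ωT=1.088215, cosh=1.652894, sinh=1.316076; start (x,ẋ)=(0.075700, -0.011600) → end (x,ẋ)=(0.195146, 1.007853)
phase 2: p=0.1124, T=0.360, ωT=1.489572, cosh=2.330333, sinh=2.104864; start (x,ẋ)=(0.195146, 1.007853) → end (x,ẋ)=(0.817925, 3.069294)

1 0.2630 0.1951 1.0079
2 0.6230 0.8179 3.0693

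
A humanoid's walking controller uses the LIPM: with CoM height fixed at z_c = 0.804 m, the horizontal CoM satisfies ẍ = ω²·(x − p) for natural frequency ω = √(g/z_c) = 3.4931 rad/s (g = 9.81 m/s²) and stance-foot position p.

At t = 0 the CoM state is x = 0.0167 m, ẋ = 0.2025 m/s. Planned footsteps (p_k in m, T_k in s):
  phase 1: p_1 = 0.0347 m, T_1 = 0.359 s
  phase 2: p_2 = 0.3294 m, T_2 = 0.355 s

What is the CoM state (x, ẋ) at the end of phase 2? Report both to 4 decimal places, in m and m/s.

x = 0.0165, ẋ = -0.7734

phase 1: p=0.0347, T=0.359, ωT=1.254023, cosh=1.894884, sinh=1.609529; start (x,ẋ)=(0.016700, 0.202500) → end (x,ẋ)=(0.093899, 0.282513)
phase 2: p=0.3294, T=0.355, ωT=1.240050, cosh=1.872579, sinh=1.583209; start (x,ẋ)=(0.093899, 0.282513) → end (x,ẋ)=(0.016452, -0.773365)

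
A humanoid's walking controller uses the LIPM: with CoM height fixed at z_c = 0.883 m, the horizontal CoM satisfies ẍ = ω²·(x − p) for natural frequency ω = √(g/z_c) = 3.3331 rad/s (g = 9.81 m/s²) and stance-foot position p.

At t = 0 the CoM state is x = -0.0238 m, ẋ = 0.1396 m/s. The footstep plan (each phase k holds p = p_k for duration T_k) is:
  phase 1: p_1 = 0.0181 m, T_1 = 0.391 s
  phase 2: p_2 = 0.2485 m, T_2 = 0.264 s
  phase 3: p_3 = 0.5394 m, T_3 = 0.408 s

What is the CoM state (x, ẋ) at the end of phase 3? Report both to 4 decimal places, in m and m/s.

x = -1.1603, ẋ = -5.3265

phase 1: p=0.0181, T=0.391, ωT=1.303242, cosh=1.976431, sinh=1.704781; start (x,ẋ)=(-0.023800, 0.139600) → end (x,ẋ)=(0.006689, 0.037825)
phase 2: p=0.2485, T=0.264, ωT=0.879938, cosh=1.412780, sinh=0.997971; start (x,ẋ)=(0.006689, 0.037825) → end (x,ẋ)=(-0.081801, -0.750907)
phase 3: p=0.5394, T=0.408, ωT=1.359905, cosh=2.076254, sinh=1.819569; start (x,ẋ)=(-0.081801, -0.750907) → end (x,ẋ)=(-1.160297, -5.326534)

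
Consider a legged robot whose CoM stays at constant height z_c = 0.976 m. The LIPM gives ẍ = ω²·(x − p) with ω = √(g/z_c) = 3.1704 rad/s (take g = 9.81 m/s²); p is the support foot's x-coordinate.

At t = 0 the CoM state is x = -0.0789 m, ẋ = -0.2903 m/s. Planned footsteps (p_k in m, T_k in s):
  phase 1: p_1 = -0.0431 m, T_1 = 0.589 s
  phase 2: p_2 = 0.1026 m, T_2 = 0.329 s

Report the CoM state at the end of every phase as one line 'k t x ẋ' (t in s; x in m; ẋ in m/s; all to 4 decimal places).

1 0.5890 -0.4509 -1.3202
2 0.9180 -1.2978 -4.2867

phase 1: p=-0.0431, T=0.589, ωT=1.867366, cosh=3.312878, sinh=3.158348; start (x,ẋ)=(-0.078900, -0.290300) → end (x,ẋ)=(-0.450897, -1.320202)
phase 2: p=0.1026, T=0.329, ωT=1.043062, cosh=1.595133, sinh=1.242759; start (x,ẋ)=(-0.450897, -1.320202) → end (x,ẋ)=(-1.297806, -4.286702)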